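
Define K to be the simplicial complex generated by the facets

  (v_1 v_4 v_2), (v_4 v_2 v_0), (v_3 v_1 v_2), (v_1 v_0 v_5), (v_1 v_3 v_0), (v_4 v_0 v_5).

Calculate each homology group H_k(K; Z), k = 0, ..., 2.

Order the vertices as v_0 < v_1 < v_2 < v_3 < v_4 < v_5. Listing each simplex with vertices in this order, K has dimension 2 with simplices:

  0-simplices (6): [v_0], [v_1], [v_2], [v_3], [v_4], [v_5]
  1-simplices (12): [v_0,v_1], [v_0,v_2], [v_0,v_3], [v_0,v_4], [v_0,v_5], [v_1,v_2], [v_1,v_3], [v_1,v_4], [v_1,v_5], [v_2,v_3], [v_2,v_4], [v_4,v_5]
  2-simplices (6): [v_0,v_1,v_3], [v_0,v_1,v_5], [v_0,v_2,v_4], [v_0,v_4,v_5], [v_1,v_2,v_3], [v_1,v_2,v_4]

Hence C_0 ≅ Z^6, C_1 ≅ Z^12, C_2 ≅ Z^6.

∂_1: C_1 → C_0 is given by ∂[p,q] = [q] − [p]. For instance
  ∂[v_0,v_5] = [v_5] − [v_0].
As a 6×12 matrix over Z this has rank 5, with invariant factors (1,1,1,1,1).

Boundary ∂_2: C_2 → C_1 acts by ∂[p,q,r] = [q,r] − [p,r] + [p,q]. For instance
  ∂[v_0,v_2,v_4] = [v_2,v_4] − [v_0,v_4] + [v_0,v_2],
  ∂[v_0,v_1,v_5] = [v_1,v_5] − [v_0,v_5] + [v_0,v_1].
The 12×6 boundary matrix has rank 6 and Smith normal form diag(1,1,1,1,1,1).

Now H_k = ker ∂_k / im ∂_{k+1}, so:

  H_0: rank C_0 − rank ∂_1 = 6 − 5 = 1, and the invariant factors of ∂_1 are all 1, so H_0 = Z.
  H_1: rank ker ∂_1 − rank ∂_2 = (12 − 5) − 6 = 1, and the invariant factors of ∂_2 are all 1, so H_1 = Z.
  H_2: rank ker ∂_2 − rank ∂_3 = (6 − 6) − 0 = 0, and there is no ∂_3, so H_2 = 0.

H_0 = Z,  H_1 = Z,  H_2 = 0.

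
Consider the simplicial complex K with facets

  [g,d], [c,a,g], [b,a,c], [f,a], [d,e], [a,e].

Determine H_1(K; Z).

H_1 ≅ Z.

We work with the vertex ordering a < b < c < d < e < f < g. The simplices of K, each written with vertices in increasing order, are:

  0-simplices (7): a, b, c, d, e, f, g
  1-simplices (9): ab, ac, ae, af, ag, bc, cg, de, dg
  2-simplices (2): abc, acg

giving chain groups C_0 ≅ Z^7, C_1 ≅ Z^9, C_2 ≅ Z^2.

The boundary map ∂_1: C_1 → C_0 is given by ∂[p,q] = [q] − [p].
This gives a 7×9 integer matrix of rank 6; reducing to Smith normal form yields diagonal entries (1,1,1,1,1,1).

∂_2: C_2 → C_1 acts by ∂[p,q,r] = [q,r] − [p,r] + [p,q]. For instance
  ∂abc = bc − ac + ab,
  ∂acg = cg − ag + ac.
The 9×2 boundary matrix has rank 2 and Smith normal form diag(1,1).

From H_k ≅ ker(∂_k) / im(∂_{k+1}) we obtain:

  H_1: rank ker ∂_1 − rank ∂_2 = (9 − 6) − 2 = 1, and the invariant factors of ∂_2 are all 1, so H_1 = Z.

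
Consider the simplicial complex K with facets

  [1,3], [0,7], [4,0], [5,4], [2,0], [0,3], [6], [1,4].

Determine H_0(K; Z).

We work with the vertex ordering 0 < 1 < 2 < 3 < 4 < 5 < 6 < 7. The simplices of K, each written with vertices in increasing order, are:

  0-simplices (8): [0], [1], [2], [3], [4], [5], [6], [7]
  1-simplices (7): [0,2], [0,3], [0,4], [0,7], [1,3], [1,4], [4,5]

giving chain groups C_0 ≅ Z^8, C_1 ≅ Z^7.

Boundary ∂_1: C_1 → C_0 sends each edge [p,q] (with p < q) to q − p. For instance
  ∂[0,2] = [2] − [0].
The resulting 8×7 matrix has rank 6, and its Smith normal form has invariant factors (1,1,1,1,1,1).

Computing H_k = (kernel of ∂_k) / (image of ∂_{k+1}):

  H_0: rank C_0 − rank ∂_1 = 8 − 6 = 2, and the invariant factors of ∂_1 are all 1, so H_0 = Z^2.

H_0 ≅ Z^2.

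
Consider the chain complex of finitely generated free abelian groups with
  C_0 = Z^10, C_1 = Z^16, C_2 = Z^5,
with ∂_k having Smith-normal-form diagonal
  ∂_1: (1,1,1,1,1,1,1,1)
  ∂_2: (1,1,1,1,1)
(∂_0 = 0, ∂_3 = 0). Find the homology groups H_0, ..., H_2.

H_0 ≅ Z^2,  H_1 ≅ Z^3,  H_2 = 0.

H_0: b_0 = 10 − 0 − 8 = 2; torsion from ∂_1 factors > 1: none. So H_0 ≅ Z^2.
H_1: b_1 = 16 − 8 − 5 = 3; torsion from ∂_2 factors > 1: none. So H_1 ≅ Z^3.
H_2: b_2 = 5 − 5 − 0 = 0; torsion from ∂_3 factors > 1: none. So H_2 ≅ 0.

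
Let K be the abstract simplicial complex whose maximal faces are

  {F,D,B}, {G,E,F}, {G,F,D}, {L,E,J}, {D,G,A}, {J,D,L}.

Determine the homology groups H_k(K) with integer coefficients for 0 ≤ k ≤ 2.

H_0 ≅ Z,  H_1 ≅ Z,  H_2 = 0.

Take the total order A < B < D < E < F < G < J < L on the vertex set. Then K (dimension 2) consists of the simplices:

  0-simplices (8): A, B, D, E, F, G, J, L
  1-simplices (14): AD, AG, BD, BF, DF, DG, DJ, DL, EF, EG, EJ, EL, FG, JL
  2-simplices (6): ADG, BDF, DFG, DJL, EFG, EJL

so the chain groups are C_0 ≅ Z^8, C_1 ≅ Z^14, C_2 ≅ Z^6.

∂_1: C_1 → C_0 maps an edge to its endpoints' difference, ∂[p,q] = q − p.
The resulting 8×14 matrix has rank 7, and its Smith normal form has invariant factors (1,1,1,1,1,1,1).

∂_2: C_2 → C_1 acts by ∂[p,q,r] = [q,r] − [p,r] + [p,q]. For instance
  ∂ADG = DG − AG + AD,
  ∂EJL = JL − EL + EJ.
As a 14×6 matrix over Z this has rank 6, with invariant factors (1,1,1,1,1,1).

Reading off H_k = ker ∂_k / im ∂_{k+1}:

  H_0: rank C_0 − rank ∂_1 = 8 − 7 = 1, and the invariant factors of ∂_1 are all 1, so H_0 ≅ Z.
  H_1: rank ker ∂_1 − rank ∂_2 = (14 − 7) − 6 = 1, and the invariant factors of ∂_2 are all 1, so H_1 ≅ Z.
  H_2: rank ker ∂_2 − rank ∂_3 = (6 − 6) − 0 = 0, and there is no ∂_3, so H_2 ≅ 0.

As a check, the Euler characteristic is 8 − 14 + 6 = 0, which agrees with 1 − 1 + 0 = 0.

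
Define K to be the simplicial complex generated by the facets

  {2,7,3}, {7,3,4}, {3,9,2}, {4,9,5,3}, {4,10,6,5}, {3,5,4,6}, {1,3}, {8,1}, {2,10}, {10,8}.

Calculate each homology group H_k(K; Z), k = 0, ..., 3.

K has 10 vertices, 21 edges, 13 triangles, 3 3-simplices.
rank ∂_0 = 0, rank ∂_1 = 9 ⇒ b_0 = 10 − 0 − 9 = 1; all invariant factors of ∂_1 are 1 so no torsion. So H_0 ≅ Z.
rank ∂_1 = 9, rank ∂_2 = 10 ⇒ b_1 = 21 − 9 − 10 = 2; all invariant factors of ∂_2 are 1 so no torsion. So H_1 ≅ Z^2.
rank ∂_2 = 10, rank ∂_3 = 3 ⇒ b_2 = 13 − 10 − 3 = 0; all invariant factors of ∂_3 are 1 so no torsion. So H_2 ≅ 0.
rank ∂_3 = 3, rank ∂_4 = 0 ⇒ b_3 = 3 − 3 − 0 = 0. So H_3 ≅ 0.

H_0 ≅ Z,  H_1 ≅ Z^2,  H_2 = 0,  H_3 = 0.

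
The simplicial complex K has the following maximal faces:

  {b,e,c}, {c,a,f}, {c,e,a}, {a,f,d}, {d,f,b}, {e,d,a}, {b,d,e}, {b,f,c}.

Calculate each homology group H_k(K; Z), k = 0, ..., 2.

K has 6 vertices, 12 edges, 8 triangles.
rank ∂_0 = 0, rank ∂_1 = 5 ⇒ b_0 = 6 − 0 − 5 = 1; all invariant factors of ∂_1 are 1 so no torsion. So H_0 ≅ Z.
rank ∂_1 = 5, rank ∂_2 = 7 ⇒ b_1 = 12 − 5 − 7 = 0; all invariant factors of ∂_2 are 1 so no torsion. So H_1 ≅ 0.
rank ∂_2 = 7, rank ∂_3 = 0 ⇒ b_2 = 8 − 7 − 0 = 1. So H_2 ≅ Z.

H_0 = Z,  H_1 = 0,  H_2 = Z.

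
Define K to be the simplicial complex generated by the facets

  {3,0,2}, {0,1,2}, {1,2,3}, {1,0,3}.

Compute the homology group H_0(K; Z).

We work with the vertex ordering 0 < 1 < 2 < 3. The simplices of K, each written with vertices in increasing order, are:

  0-simplices (4): [0], [1], [2], [3]
  1-simplices (6): [0,1], [0,2], [0,3], [1,2], [1,3], [2,3]
  2-simplices (4): [0,1,2], [0,1,3], [0,2,3], [1,2,3]

so the chain groups are C_0 ≅ Z^4, C_1 ≅ Z^6, C_2 ≅ Z^4.

∂_1: C_1 → C_0 is given by ∂[p,q] = [q] − [p]. For instance
  ∂[1,2] = [2] − [1].
The resulting 4×6 matrix has rank 3, and its Smith normal form has invariant factors (1,1,1).

Boundary ∂_2: C_2 → C_1 maps a triangle to the signed sum of its edges. For instance
  ∂[1,2,3] = [2,3] − [1,3] + [1,2],
  ∂[0,2,3] = [2,3] − [0,3] + [0,2].
The 6×4 boundary matrix has rank 3 and Smith normal form diag(1,1,1).

Now H_k = ker ∂_k / im ∂_{k+1}, so:

  H_0: rank C_0 − rank ∂_1 = 4 − 3 = 1, and the invariant factors of ∂_1 are all 1, so H_0 = Z.

(K is a triangulation of the 2-sphere S^2.)

H_0 = Z.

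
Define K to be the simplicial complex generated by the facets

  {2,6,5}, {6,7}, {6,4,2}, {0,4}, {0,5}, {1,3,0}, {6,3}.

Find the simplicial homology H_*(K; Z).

Take the total order 0 < 1 < 2 < 3 < 4 < 5 < 6 < 7 on the vertex set. Then K (dimension 2) consists of the simplices:

  0-simplices (8): [0], [1], [2], [3], [4], [5], [6], [7]
  1-simplices (12): [0,1], [0,3], [0,4], [0,5], [1,3], [2,4], [2,5], [2,6], [3,6], [4,6], [5,6], [6,7]
  2-simplices (3): [0,1,3], [2,4,6], [2,5,6]

Hence C_0 ≅ Z^8, C_1 ≅ Z^12, C_2 ≅ Z^3.

The boundary map ∂_1: C_1 → C_0 is given by ∂[p,q] = [q] − [p].
The 8×12 boundary matrix has rank 7 and Smith normal form diag(1,1,1,1,1,1,1).

∂_2: C_2 → C_1 maps a triangle to the signed sum of its edges. For instance
  ∂[2,4,6] = [4,6] − [2,6] + [2,4],
  ∂[2,5,6] = [5,6] − [2,6] + [2,5].
The 12×3 boundary matrix has rank 3 and Smith normal form diag(1,1,1).

Now H_k = ker ∂_k / im ∂_{k+1}, so:

  H_0: rank C_0 − rank ∂_1 = 8 − 7 = 1, and the invariant factors of ∂_1 are all 1, so H_0 ≅ Z.
  H_1: rank ker ∂_1 − rank ∂_2 = (12 − 7) − 3 = 2, and the invariant factors of ∂_2 are all 1, so H_1 ≅ Z^2.
  H_2: rank ker ∂_2 − rank ∂_3 = (3 − 3) − 0 = 0, and there is no ∂_3, so H_2 ≅ 0.

H_0 = Z,  H_1 = Z^2,  H_2 = 0.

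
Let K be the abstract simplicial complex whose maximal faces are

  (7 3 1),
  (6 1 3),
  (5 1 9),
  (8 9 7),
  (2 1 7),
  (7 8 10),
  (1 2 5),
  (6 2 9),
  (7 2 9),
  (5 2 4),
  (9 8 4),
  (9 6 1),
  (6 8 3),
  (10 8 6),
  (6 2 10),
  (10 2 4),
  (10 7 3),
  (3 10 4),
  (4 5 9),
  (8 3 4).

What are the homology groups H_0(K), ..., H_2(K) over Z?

Order the vertices as 1 < 2 < 3 < 4 < 5 < 6 < 7 < 8 < 9 < 10. Listing each simplex with vertices in this order, K has dimension 2 with simplices:

  0-simplices (10): [1], [2], [3], [4], [5], [6], [7], [8], [9], [10]
  1-simplices (30): (30 of them)
  2-simplices (20): (20 of them)

Hence C_0 ≅ Z^10, C_1 ≅ Z^30, C_2 ≅ Z^20.

Boundary ∂_1: C_1 → C_0 is given by ∂[p,q] = [q] − [p].
This gives a 10×30 integer matrix of rank 9; reducing to Smith normal form yields diagonal entries (1,1,1,1,1,1,1,1,1).

Boundary ∂_2: C_2 → C_1 sends each 2-simplex [p,q,r] to [q,r] − [p,r] + [p,q]. For instance
  ∂[1,6,9] = [6,9] − [1,9] + [1,6],
  ∂[4,5,9] = [5,9] − [4,9] + [4,5].
The resulting 30×20 matrix has rank 20, and its Smith normal form has invariant factors (1,1,1,1,1,1,1,1,1,1,1,1,1,1,1,1,1,1,1,2).

Computing H_k = (kernel of ∂_k) / (image of ∂_{k+1}):

  H_0: rank C_0 − rank ∂_1 = 10 − 9 = 1, and the invariant factors of ∂_1 are all 1, so H_0 = Z.
  H_1: rank ker ∂_1 − rank ∂_2 = (30 − 9) − 20 = 1, and ∂_2 has invariant factor 2 > 1, so H_1 = Z ⊕ Z/2.
  H_2: rank ker ∂_2 − rank ∂_3 = (20 − 20) − 0 = 0, and there is no ∂_3, so H_2 = 0.

H_0 = Z,  H_1 = Z ⊕ Z/2,  H_2 = 0.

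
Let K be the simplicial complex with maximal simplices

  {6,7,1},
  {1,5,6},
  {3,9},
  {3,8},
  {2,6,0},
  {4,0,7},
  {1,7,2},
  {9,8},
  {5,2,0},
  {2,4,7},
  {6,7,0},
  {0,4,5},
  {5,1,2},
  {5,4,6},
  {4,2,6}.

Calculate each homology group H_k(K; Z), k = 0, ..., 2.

H_0 ≅ Z^2,  H_1 ≅ Z ⊕ Z/2,  H_2 = 0.

K has 10 vertices, 21 edges, 12 triangles.
rank ∂_0 = 0, rank ∂_1 = 8 ⇒ b_0 = 10 − 0 − 8 = 2; all invariant factors of ∂_1 are 1 so no torsion. So H_0 = Z^2.
rank ∂_1 = 8, rank ∂_2 = 12 ⇒ b_1 = 21 − 8 − 12 = 1; ∂_2 has invariant factor(s) [2] giving torsion. So H_1 = Z ⊕ Z/2.
rank ∂_2 = 12, rank ∂_3 = 0 ⇒ b_2 = 12 − 12 − 0 = 0. So H_2 = 0.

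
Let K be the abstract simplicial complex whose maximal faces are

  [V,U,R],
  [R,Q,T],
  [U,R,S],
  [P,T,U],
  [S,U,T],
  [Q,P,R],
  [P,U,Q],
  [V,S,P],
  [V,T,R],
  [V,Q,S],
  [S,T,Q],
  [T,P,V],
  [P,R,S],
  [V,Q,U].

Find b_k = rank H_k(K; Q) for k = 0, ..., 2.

Take the total order P < Q < R < S < T < U < V on the vertex set. Then K (dimension 2) consists of the simplices:

  0-simplices (7): P, Q, R, S, T, U, V
  1-simplices (21): PQ, PR, PS, PT, PU, PV, QR, QS, QT, QU, QV, RS, RT, RU, RV, ST, SU, SV, TU, TV, UV
  2-simplices (14): PQR, PQU, PRS, PSV, PTU, PTV, QRT, QST, QSV, QUV, RSU, RTV, RUV, STU

giving chain groups C_0 ≅ Z^7, C_1 ≅ Z^21, C_2 ≅ Z^14.

Boundary ∂_1: C_1 → C_0 is given by ∂[p,q] = [q] − [p]. For instance
  ∂ST = T − S.
This gives a 7×21 integer matrix of rank 6; reducing to Smith normal form yields diagonal entries (1,1,1,1,1,1).

Boundary ∂_2: C_2 → C_1 acts by ∂[p,q,r] = [q,r] − [p,r] + [p,q]. For instance
  ∂QST = ST − QT + QS,
  ∂PTV = TV − PV + PT.
The resulting 21×14 matrix has rank 13, and its Smith normal form has invariant factors (1,1,1,1,1,1,1,1,1,1,1,1,1).

Computing H_k = (kernel of ∂_k) / (image of ∂_{k+1}):

  H_0: rank C_0 − rank ∂_1 = 7 − 6 = 1, and the invariant factors of ∂_1 are all 1, so H_0 ≅ Z.
  H_1: rank ker ∂_1 − rank ∂_2 = (21 − 6) − 13 = 2, and the invariant factors of ∂_2 are all 1, so H_1 ≅ Z^2.
  H_2: rank ker ∂_2 − rank ∂_3 = (14 − 13) − 0 = 1, and there is no ∂_3, so H_2 ≅ Z.

Hence the Betti numbers are b_0 = 1, b_1 = 2, b_2 = 1.

b_0 = 1, b_1 = 2, b_2 = 1.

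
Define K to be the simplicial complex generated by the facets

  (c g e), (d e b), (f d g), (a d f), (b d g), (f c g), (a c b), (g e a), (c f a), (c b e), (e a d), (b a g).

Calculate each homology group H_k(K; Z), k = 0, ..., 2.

K has 7 vertices, 18 edges, 12 triangles.
rank ∂_0 = 0, rank ∂_1 = 6 ⇒ b_0 = 7 − 0 − 6 = 1; all invariant factors of ∂_1 are 1 so no torsion. So H_0 = Z.
rank ∂_1 = 6, rank ∂_2 = 12 ⇒ b_1 = 18 − 6 − 12 = 0; ∂_2 has invariant factor(s) [2] giving torsion. So H_1 = Z/2Z.
rank ∂_2 = 12, rank ∂_3 = 0 ⇒ b_2 = 12 − 12 − 0 = 0. So H_2 = 0.

H_0 = Z,  H_1 = Z/2Z,  H_2 = 0.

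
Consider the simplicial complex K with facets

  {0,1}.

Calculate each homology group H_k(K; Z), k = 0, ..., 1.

H_0 = Z,  H_1 = 0.

Take the total order 0 < 1 on the vertex set. Then K (dimension 1) consists of the simplices:

  0-simplices (2): [0], [1]
  1-simplices (1): [0,1]

Hence C_0 ≅ Z^2, C_1 ≅ Z^1.

The boundary map ∂_1: C_1 → C_0 is given by ∂[p,q] = [q] − [p]. For instance
  ∂[0,1] = [1] − [0].
The 2×1 boundary matrix has rank 1 and Smith normal form diag(1).

Now H_k = ker ∂_k / im ∂_{k+1}, so:

  H_0: rank C_0 − rank ∂_1 = 2 − 1 = 1, and the invariant factors of ∂_1 are all 1, so H_0 ≅ Z.
  H_1: rank ker ∂_1 − rank ∂_2 = (1 − 1) − 0 = 0, and there is no ∂_2, so H_1 ≅ 0.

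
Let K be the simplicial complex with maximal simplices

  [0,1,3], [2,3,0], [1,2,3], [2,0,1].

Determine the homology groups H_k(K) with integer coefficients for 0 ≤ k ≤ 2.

Order the vertices as 0 < 1 < 2 < 3. Listing each simplex with vertices in this order, K has dimension 2 with simplices:

  0-simplices (4): [0], [1], [2], [3]
  1-simplices (6): [0,1], [0,2], [0,3], [1,2], [1,3], [2,3]
  2-simplices (4): [0,1,2], [0,1,3], [0,2,3], [1,2,3]

giving chain groups C_0 ≅ Z^4, C_1 ≅ Z^6, C_2 ≅ Z^4.

Boundary ∂_1: C_1 → C_0 maps an edge to its endpoints' difference, ∂[p,q] = q − p. For instance
  ∂[0,1] = [1] − [0].
As a 4×6 matrix over Z this has rank 3, with invariant factors (1,1,1).

∂_2: C_2 → C_1 acts by ∂[p,q,r] = [q,r] − [p,r] + [p,q]. For instance
  ∂[0,1,2] = [1,2] − [0,2] + [0,1],
  ∂[1,2,3] = [2,3] − [1,3] + [1,2].
The 6×4 boundary matrix has rank 3 and Smith normal form diag(1,1,1).

Computing H_k = (kernel of ∂_k) / (image of ∂_{k+1}):

  H_0: rank C_0 − rank ∂_1 = 4 − 3 = 1, and the invariant factors of ∂_1 are all 1, so H_0 ≅ Z.
  H_1: rank ker ∂_1 − rank ∂_2 = (6 − 3) − 3 = 0, and the invariant factors of ∂_2 are all 1, so H_1 ≅ 0.
  H_2: rank ker ∂_2 − rank ∂_3 = (4 − 3) − 0 = 1, and there is no ∂_3, so H_2 ≅ Z.

(K is a triangulation of the 2-sphere S^2.)

H_0 ≅ Z,  H_1 = 0,  H_2 ≅ Z.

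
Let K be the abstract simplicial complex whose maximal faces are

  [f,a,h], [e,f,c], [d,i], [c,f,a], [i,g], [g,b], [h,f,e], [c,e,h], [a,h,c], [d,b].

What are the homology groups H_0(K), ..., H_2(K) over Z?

H_0 = Z^2,  H_1 = Z,  H_2 = Z.

Fix the vertex order a < b < c < d < e < f < g < h < i and write every simplex with vertices in increasing order. Then dim K = 2 and the simplices of K are:

  0-simplices (9): a, b, c, d, e, f, g, h, i
  1-simplices (13): ac, af, ah, bd, bg, ce, cf, ch, di, ef, eh, fh, gi
  2-simplices (6): acf, ach, afh, cef, ceh, efh

so the chain groups are C_0 ≅ Z^9, C_1 ≅ Z^13, C_2 ≅ Z^6.

The boundary map ∂_1: C_1 → C_0 is given by ∂[p,q] = [q] − [p].
The resulting 9×13 matrix has rank 7, and its Smith normal form has invariant factors (1,1,1,1,1,1,1).

The boundary map ∂_2: C_2 → C_1 maps a triangle to the signed sum of its edges. For instance
  ∂ceh = eh − ch + ce,
  ∂acf = cf − af + ac.
The resulting 13×6 matrix has rank 5, and its Smith normal form has invariant factors (1,1,1,1,1).

Computing H_k = (kernel of ∂_k) / (image of ∂_{k+1}):

  H_0: rank C_0 − rank ∂_1 = 9 − 7 = 2, and the invariant factors of ∂_1 are all 1, so H_0 = Z^2.
  H_1: rank ker ∂_1 − rank ∂_2 = (13 − 7) − 5 = 1, and the invariant factors of ∂_2 are all 1, so H_1 = Z.
  H_2: rank ker ∂_2 − rank ∂_3 = (6 − 5) − 0 = 1, and there is no ∂_3, so H_2 = Z.

As a check, the Euler characteristic is 9 − 13 + 6 = 2, which agrees with 2 − 1 + 1 = 2.
(K is a triangulation of the disjoint union of the 2-sphere S^2 and the circle S^1.)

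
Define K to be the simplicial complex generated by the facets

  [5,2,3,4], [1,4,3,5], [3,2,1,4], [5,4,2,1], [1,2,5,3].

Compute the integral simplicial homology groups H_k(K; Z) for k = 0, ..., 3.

Order the vertices as 1 < 2 < 3 < 4 < 5. Listing each simplex with vertices in this order, K has dimension 3 with simplices:

  0-simplices (5): [1], [2], [3], [4], [5]
  1-simplices (10): [1,2], [1,3], [1,4], [1,5], [2,3], [2,4], [2,5], [3,4], [3,5], [4,5]
  2-simplices (10): [1,2,3], [1,2,4], [1,2,5], [1,3,4], [1,3,5], [1,4,5], [2,3,4], [2,3,5], [2,4,5], [3,4,5]
  3-simplices (5): [1,2,3,4], [1,2,3,5], [1,2,4,5], [1,3,4,5], [2,3,4,5]

Hence C_0 ≅ Z^5, C_1 ≅ Z^10, C_2 ≅ Z^10, C_3 ≅ Z^5.

∂_1: C_1 → C_0 is given by ∂[p,q] = [q] − [p].
The resulting 5×10 matrix has rank 4, and its Smith normal form has invariant factors (1,1,1,1).

∂_2: C_2 → C_1 sends each 2-simplex [p,q,r] to [q,r] − [p,r] + [p,q]. For instance
  ∂[2,3,5] = [3,5] − [2,5] + [2,3],
  ∂[1,3,5] = [3,5] − [1,5] + [1,3].
This gives a 10×10 integer matrix of rank 6; reducing to Smith normal form yields diagonal entries (1,1,1,1,1,1).

Boundary ∂_3: C_3 → C_2 sends each 3-simplex σ to the alternating sum Σ_i (−1)^i (σ with its i-th vertex removed). For instance
  ∂[1,2,3,4] = [2,3,4] − [1,3,4] + [1,2,4] − [1,2,3],
  ∂[2,3,4,5] = [3,4,5] − [2,4,5] + [2,3,5] − [2,3,4].
The resulting 10×5 matrix has rank 4, and its Smith normal form has invariant factors (1,1,1,1).

From H_k ≅ ker(∂_k) / im(∂_{k+1}) we obtain:

  H_0: rank C_0 − rank ∂_1 = 5 − 4 = 1, and the invariant factors of ∂_1 are all 1, so H_0 ≅ Z.
  H_1: rank ker ∂_1 − rank ∂_2 = (10 − 4) − 6 = 0, and the invariant factors of ∂_2 are all 1, so H_1 ≅ 0.
  H_2: rank ker ∂_2 − rank ∂_3 = (10 − 6) − 4 = 0, and the invariant factors of ∂_3 are all 1, so H_2 ≅ 0.
  H_3: rank ker ∂_3 − rank ∂_4 = (5 − 4) − 0 = 1, and there is no ∂_4, so H_3 ≅ Z.

H_0 = Z,  H_1 = 0,  H_2 = 0,  H_3 = Z.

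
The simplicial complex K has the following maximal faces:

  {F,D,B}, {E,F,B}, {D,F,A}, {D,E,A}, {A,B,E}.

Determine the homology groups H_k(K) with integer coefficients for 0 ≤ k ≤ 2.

H_0 ≅ Z,  H_1 ≅ Z,  H_2 = 0.

We work with the vertex ordering A < B < D < E < F. The simplices of K, each written with vertices in increasing order, are:

  0-simplices (5): A, B, D, E, F
  1-simplices (10): AB, AD, AE, AF, BD, BE, BF, DE, DF, EF
  2-simplices (5): ABE, ADE, ADF, BDF, BEF

so the chain groups are C_0 ≅ Z^5, C_1 ≅ Z^10, C_2 ≅ Z^5.

Boundary ∂_1: C_1 → C_0 maps an edge to its endpoints' difference, ∂[p,q] = q − p.
This gives a 5×10 integer matrix of rank 4; reducing to Smith normal form yields diagonal entries (1,1,1,1).

Boundary ∂_2: C_2 → C_1 sends each 2-simplex [p,q,r] to [q,r] − [p,r] + [p,q]. For instance
  ∂ADE = DE − AE + AD,
  ∂ADF = DF − AF + AD.
The 10×5 boundary matrix has rank 5 and Smith normal form diag(1,1,1,1,1).

Reading off H_k = ker ∂_k / im ∂_{k+1}:

  H_0: rank C_0 − rank ∂_1 = 5 − 4 = 1, and the invariant factors of ∂_1 are all 1, so H_0 = Z.
  H_1: rank ker ∂_1 − rank ∂_2 = (10 − 4) − 5 = 1, and the invariant factors of ∂_2 are all 1, so H_1 = Z.
  H_2: rank ker ∂_2 − rank ∂_3 = (5 − 5) − 0 = 0, and there is no ∂_3, so H_2 = 0.

As a check, the Euler characteristic is 5 − 10 + 5 = 0, which agrees with 1 − 1 + 0 = 0.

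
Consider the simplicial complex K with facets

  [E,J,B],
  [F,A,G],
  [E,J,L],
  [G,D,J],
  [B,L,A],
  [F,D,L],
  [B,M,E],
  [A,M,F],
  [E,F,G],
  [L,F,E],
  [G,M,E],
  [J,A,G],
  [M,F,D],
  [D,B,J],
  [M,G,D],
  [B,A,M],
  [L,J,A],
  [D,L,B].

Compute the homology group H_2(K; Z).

H_2 ≅ 0.

Fix the vertex order A < B < D < E < F < G < J < L < M and write every simplex with vertices in increasing order. Then dim K = 2 and the simplices of K are:

  0-simplices (9): A, B, D, E, F, G, J, L, M
  1-simplices (27): AB, AF, AG, AJ, AL, AM, BD, BE, BJ, BL, BM, DF, DG, DJ, DL, DM, EF, EG, EJ, EL, EM, FG, FL, FM, GJ, GM, JL
  2-simplices (18): ABL, ABM, AFG, AFM, AGJ, AJL, BDJ, BDL, BEJ, BEM, DFL, DFM, DGJ, DGM, EFG, EFL, EGM, EJL

Hence C_0 ≅ Z^9, C_1 ≅ Z^27, C_2 ≅ Z^18.

The boundary map ∂_1: C_1 → C_0 sends each edge [p,q] (with p < q) to q − p. For instance
  ∂BM = M − B.
The 9×27 boundary matrix has rank 8 and Smith normal form diag(1,1,1,1,1,1,1,1).

∂_2: C_2 → C_1 maps a triangle to the signed sum of its edges. For instance
  ∂BEJ = EJ − BJ + BE,
  ∂DFL = FL − DL + DF.
The 27×18 boundary matrix has rank 18 and Smith normal form diag(1,1,1,1,1,1,1,1,1,1,1,1,1,1,1,1,1,2).

From H_k ≅ ker(∂_k) / im(∂_{k+1}) we obtain:

  H_2: rank ker ∂_2 − rank ∂_3 = (18 − 18) − 0 = 0, and there is no ∂_3, so H_2 ≅ 0.

(K is a triangulation of the Klein bottle.)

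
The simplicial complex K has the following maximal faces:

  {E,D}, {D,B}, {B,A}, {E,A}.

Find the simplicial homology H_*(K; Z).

K has 4 vertices, 4 edges.
rank ∂_0 = 0, rank ∂_1 = 3 ⇒ b_0 = 4 − 0 − 3 = 1; all invariant factors of ∂_1 are 1 so no torsion. So H_0 = Z.
rank ∂_1 = 3, rank ∂_2 = 0 ⇒ b_1 = 4 − 3 − 0 = 1. So H_1 = Z.

H_0 ≅ Z,  H_1 ≅ Z.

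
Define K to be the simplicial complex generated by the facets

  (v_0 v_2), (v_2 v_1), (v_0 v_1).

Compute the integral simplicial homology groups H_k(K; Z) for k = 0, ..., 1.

H_0 ≅ Z,  H_1 ≅ Z.

Fix the vertex order v_0 < v_1 < v_2 and write every simplex with vertices in increasing order. Then dim K = 1 and the simplices of K are:

  0-simplices (3): [v_0], [v_1], [v_2]
  1-simplices (3): [v_0,v_1], [v_0,v_2], [v_1,v_2]

Hence C_0 ≅ Z^3, C_1 ≅ Z^3.

∂_1: C_1 → C_0 sends each edge [p,q] (with p < q) to q − p. For instance
  ∂[v_0,v_1] = [v_1] − [v_0].
As a 3×3 matrix over Z this has rank 2, with invariant factors (1,1).

Computing H_k = (kernel of ∂_k) / (image of ∂_{k+1}):

  H_0: rank C_0 − rank ∂_1 = 3 − 2 = 1, and the invariant factors of ∂_1 are all 1, so H_0 ≅ Z.
  H_1: rank ker ∂_1 − rank ∂_2 = (3 − 2) − 0 = 1, and there is no ∂_2, so H_1 ≅ Z.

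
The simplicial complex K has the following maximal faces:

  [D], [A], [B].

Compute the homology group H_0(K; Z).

H_0 ≅ Z^3.

Order the vertices as A < B < D. Listing each simplex with vertices in this order, K has dimension 0 with simplices:

  0-simplices (3): A, B, D

Hence C_0 ≅ Z^3.

Computing H_k = (kernel of ∂_k) / (image of ∂_{k+1}):

  H_0: rank C_0 − rank ∂_1 = 3 − 0 = 3, and there is no ∂_1, so H_0 ≅ Z^3.

(K is a triangulation of a set of 3 points.)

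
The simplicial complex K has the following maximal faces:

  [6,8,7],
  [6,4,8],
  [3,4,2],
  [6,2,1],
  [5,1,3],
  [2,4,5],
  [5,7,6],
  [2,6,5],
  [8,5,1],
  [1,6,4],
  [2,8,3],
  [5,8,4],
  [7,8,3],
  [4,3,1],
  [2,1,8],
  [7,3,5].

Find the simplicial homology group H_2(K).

We work with the vertex ordering 1 < 2 < 3 < 4 < 5 < 6 < 7 < 8. The simplices of K, each written with vertices in increasing order, are:

  0-simplices (8): [1], [2], [3], [4], [5], [6], [7], [8]
  1-simplices (24): (24 of them)
  2-simplices (16): [1,2,6], [1,2,8], [1,3,4], [1,3,5], [1,4,6], [1,5,8], [2,3,4], [2,3,8], [2,4,5], [2,5,6], [3,5,7], [3,7,8], [4,5,8], [4,6,8], [5,6,7], [6,7,8]

giving chain groups C_0 ≅ Z^8, C_1 ≅ Z^24, C_2 ≅ Z^16.

Boundary ∂_1: C_1 → C_0 sends each edge [p,q] (with p < q) to q − p.
The 8×24 boundary matrix has rank 7 and Smith normal form diag(1,1,1,1,1,1,1).

Boundary ∂_2: C_2 → C_1 maps a triangle to the signed sum of its edges. For instance
  ∂[4,6,8] = [6,8] − [4,8] + [4,6],
  ∂[3,7,8] = [7,8] − [3,8] + [3,7].
This gives a 24×16 integer matrix of rank 15; reducing to Smith normal form yields diagonal entries (1,1,1,1,1,1,1,1,1,1,1,1,1,1,1).

Now H_k = ker ∂_k / im ∂_{k+1}, so:

  H_2: rank ker ∂_2 − rank ∂_3 = (16 − 15) − 0 = 1, and there is no ∂_3, so H_2 ≅ Z.

(K is a triangulation of the torus T^2.)

H_2 = Z.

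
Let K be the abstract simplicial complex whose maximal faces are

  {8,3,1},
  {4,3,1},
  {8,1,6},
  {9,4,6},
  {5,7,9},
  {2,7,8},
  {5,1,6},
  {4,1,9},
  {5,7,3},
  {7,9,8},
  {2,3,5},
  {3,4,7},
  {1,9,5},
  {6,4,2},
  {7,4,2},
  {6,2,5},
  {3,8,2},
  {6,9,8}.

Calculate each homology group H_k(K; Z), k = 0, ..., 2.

Take the total order 1 < 2 < 3 < 4 < 5 < 6 < 7 < 8 < 9 on the vertex set. Then K (dimension 2) consists of the simplices:

  0-simplices (9): [1], [2], [3], [4], [5], [6], [7], [8], [9]
  1-simplices (27): (27 of them)
  2-simplices (18): [1,3,4], [1,3,8], [1,4,9], [1,5,6], [1,5,9], [1,6,8], [2,3,5], [2,3,8], [2,4,6], [2,4,7], [2,5,6], [2,7,8], [3,4,7], [3,5,7], [4,6,9], [5,7,9], [6,8,9], [7,8,9]

Hence C_0 ≅ Z^9, C_1 ≅ Z^27, C_2 ≅ Z^18.

The boundary map ∂_1: C_1 → C_0 maps an edge to its endpoints' difference, ∂[p,q] = q − p. For instance
  ∂[6,9] = [9] − [6].
The 9×27 boundary matrix has rank 8 and Smith normal form diag(1,1,1,1,1,1,1,1).

The boundary map ∂_2: C_2 → C_1 acts by ∂[p,q,r] = [q,r] − [p,r] + [p,q]. For instance
  ∂[1,5,9] = [5,9] − [1,9] + [1,5],
  ∂[5,7,9] = [7,9] − [5,9] + [5,7].
As a 27×18 matrix over Z this has rank 18, with invariant factors (1,1,1,1,1,1,1,1,1,1,1,1,1,1,1,1,1,2).

From H_k ≅ ker(∂_k) / im(∂_{k+1}) we obtain:

  H_0: rank C_0 − rank ∂_1 = 9 − 8 = 1, and the invariant factors of ∂_1 are all 1, so H_0 ≅ Z.
  H_1: rank ker ∂_1 − rank ∂_2 = (27 − 8) − 18 = 1, and ∂_2 has invariant factor 2 > 1, so H_1 ≅ Z × Z/2.
  H_2: rank ker ∂_2 − rank ∂_3 = (18 − 18) − 0 = 0, and there is no ∂_3, so H_2 ≅ 0.

H_0 = Z,  H_1 = Z × Z/2,  H_2 = 0.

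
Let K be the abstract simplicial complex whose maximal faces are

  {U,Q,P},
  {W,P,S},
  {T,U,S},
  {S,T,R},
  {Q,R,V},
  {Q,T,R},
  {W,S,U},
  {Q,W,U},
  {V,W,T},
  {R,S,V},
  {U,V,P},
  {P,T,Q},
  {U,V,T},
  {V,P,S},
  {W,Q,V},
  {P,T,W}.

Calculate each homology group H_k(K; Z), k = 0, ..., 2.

Fix the vertex order P < Q < R < S < T < U < V < W and write every simplex with vertices in increasing order. Then dim K = 2 and the simplices of K are:

  0-simplices (8): P, Q, R, S, T, U, V, W
  1-simplices (24): PQ, PS, PT, PU, PV, PW, QR, QT, QU, QV, QW, RS, RT, RV, ST, SU, SV, SW, TU, TV, TW, UV, UW, VW
  2-simplices (16): PQT, PQU, PSV, PSW, PTW, PUV, QRT, QRV, QUW, QVW, RST, RSV, STU, SUW, TUV, TVW

giving chain groups C_0 ≅ Z^8, C_1 ≅ Z^24, C_2 ≅ Z^16.

The boundary map ∂_1: C_1 → C_0 maps an edge to its endpoints' difference, ∂[p,q] = q − p. For instance
  ∂PQ = Q − P.
This gives a 8×24 integer matrix of rank 7; reducing to Smith normal form yields diagonal entries (1,1,1,1,1,1,1).

∂_2: C_2 → C_1 sends each 2-simplex [p,q,r] to [q,r] − [p,r] + [p,q]. For instance
  ∂SUW = UW − SW + SU,
  ∂PTW = TW − PW + PT.
This gives a 24×16 integer matrix of rank 15; reducing to Smith normal form yields diagonal entries (1,1,1,1,1,1,1,1,1,1,1,1,1,1,1).

Reading off H_k = ker ∂_k / im ∂_{k+1}:

  H_0: rank C_0 − rank ∂_1 = 8 − 7 = 1, and the invariant factors of ∂_1 are all 1, so H_0 = Z.
  H_1: rank ker ∂_1 − rank ∂_2 = (24 − 7) − 15 = 2, and the invariant factors of ∂_2 are all 1, so H_1 = Z^2.
  H_2: rank ker ∂_2 − rank ∂_3 = (16 − 15) − 0 = 1, and there is no ∂_3, so H_2 = Z.

As a check, the Euler characteristic is 8 − 24 + 16 = 0, which agrees with 1 − 2 + 1 = 0.
(K is a triangulation of the torus T^2.)

H_0 = Z,  H_1 = Z^2,  H_2 = Z.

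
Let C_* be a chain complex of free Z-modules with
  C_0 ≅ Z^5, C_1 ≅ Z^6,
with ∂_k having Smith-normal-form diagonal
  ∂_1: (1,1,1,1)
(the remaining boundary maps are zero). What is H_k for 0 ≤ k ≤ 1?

H_0: b_0 = 5 − 0 − 4 = 1; torsion from ∂_1 factors > 1: none. So H_0 ≅ Z.
H_1: b_1 = 6 − 4 − 0 = 2; torsion from ∂_2 factors > 1: none. So H_1 ≅ Z^2.

H_0 ≅ Z,  H_1 ≅ Z^2.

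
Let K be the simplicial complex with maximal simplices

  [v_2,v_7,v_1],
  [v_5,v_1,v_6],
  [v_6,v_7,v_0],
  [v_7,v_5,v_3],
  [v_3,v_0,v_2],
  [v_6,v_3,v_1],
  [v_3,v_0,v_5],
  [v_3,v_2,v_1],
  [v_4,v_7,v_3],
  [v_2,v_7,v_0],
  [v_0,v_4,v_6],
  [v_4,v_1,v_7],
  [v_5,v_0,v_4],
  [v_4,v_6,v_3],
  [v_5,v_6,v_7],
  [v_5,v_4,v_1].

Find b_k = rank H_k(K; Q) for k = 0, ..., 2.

Order the vertices as v_0 < v_1 < v_2 < v_3 < v_4 < v_5 < v_6 < v_7. Listing each simplex with vertices in this order, K has dimension 2 with simplices:

  0-simplices (8): [v_0], [v_1], [v_2], [v_3], [v_4], [v_5], [v_6], [v_7]
  1-simplices (24): (24 of them)
  2-simplices (16): (16 of them)

Hence C_0 ≅ Z^8, C_1 ≅ Z^24, C_2 ≅ Z^16.

The boundary map ∂_1: C_1 → C_0 sends each edge [p,q] (with p < q) to q − p. For instance
  ∂[v_1,v_3] = [v_3] − [v_1].
The resulting 8×24 matrix has rank 7, and its Smith normal form has invariant factors (1,1,1,1,1,1,1).

Boundary ∂_2: C_2 → C_1 sends each 2-simplex [p,q,r] to [q,r] − [p,r] + [p,q]. For instance
  ∂[v_3,v_4,v_6] = [v_4,v_6] − [v_3,v_6] + [v_3,v_4],
  ∂[v_1,v_2,v_3] = [v_2,v_3] − [v_1,v_3] + [v_1,v_2].
The 24×16 boundary matrix has rank 15 and Smith normal form diag(1,1,1,1,1,1,1,1,1,1,1,1,1,1,1).

From H_k ≅ ker(∂_k) / im(∂_{k+1}) we obtain:

  H_0: rank C_0 − rank ∂_1 = 8 − 7 = 1, and the invariant factors of ∂_1 are all 1, so H_0 ≅ Z.
  H_1: rank ker ∂_1 − rank ∂_2 = (24 − 7) − 15 = 2, and the invariant factors of ∂_2 are all 1, so H_1 ≅ Z^2.
  H_2: rank ker ∂_2 − rank ∂_3 = (16 − 15) − 0 = 1, and there is no ∂_3, so H_2 ≅ Z.

(K is a triangulation of the torus T^2.)

Hence the Betti numbers are b_0 = 1, b_1 = 2, b_2 = 1.

b_0 = 1, b_1 = 2, b_2 = 1.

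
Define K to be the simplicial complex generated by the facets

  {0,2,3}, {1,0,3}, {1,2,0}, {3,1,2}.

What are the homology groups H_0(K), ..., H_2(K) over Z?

H_0 ≅ Z,  H_1 = 0,  H_2 ≅ Z.

Fix the vertex order 0 < 1 < 2 < 3 and write every simplex with vertices in increasing order. Then dim K = 2 and the simplices of K are:

  0-simplices (4): [0], [1], [2], [3]
  1-simplices (6): [0,1], [0,2], [0,3], [1,2], [1,3], [2,3]
  2-simplices (4): [0,1,2], [0,1,3], [0,2,3], [1,2,3]

giving chain groups C_0 ≅ Z^4, C_1 ≅ Z^6, C_2 ≅ Z^4.

The boundary map ∂_1: C_1 → C_0 maps an edge to its endpoints' difference, ∂[p,q] = q − p.
The 4×6 boundary matrix has rank 3 and Smith normal form diag(1,1,1).

The boundary map ∂_2: C_2 → C_1 sends each 2-simplex [p,q,r] to [q,r] − [p,r] + [p,q]. For instance
  ∂[0,1,3] = [1,3] − [0,3] + [0,1],
  ∂[0,2,3] = [2,3] − [0,3] + [0,2].
As a 6×4 matrix over Z this has rank 3, with invariant factors (1,1,1).

Now H_k = ker ∂_k / im ∂_{k+1}, so:

  H_0: rank C_0 − rank ∂_1 = 4 − 3 = 1, and the invariant factors of ∂_1 are all 1, so H_0 ≅ Z.
  H_1: rank ker ∂_1 − rank ∂_2 = (6 − 3) − 3 = 0, and the invariant factors of ∂_2 are all 1, so H_1 ≅ 0.
  H_2: rank ker ∂_2 − rank ∂_3 = (4 − 3) − 0 = 1, and there is no ∂_3, so H_2 ≅ Z.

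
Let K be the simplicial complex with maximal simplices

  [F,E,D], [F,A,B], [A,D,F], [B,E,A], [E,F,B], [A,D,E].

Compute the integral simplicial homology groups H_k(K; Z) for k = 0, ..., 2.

We work with the vertex ordering A < B < D < E < F. The simplices of K, each written with vertices in increasing order, are:

  0-simplices (5): A, B, D, E, F
  1-simplices (9): AB, AD, AE, AF, BE, BF, DE, DF, EF
  2-simplices (6): ABE, ABF, ADE, ADF, BEF, DEF

so the chain groups are C_0 ≅ Z^5, C_1 ≅ Z^9, C_2 ≅ Z^6.

Boundary ∂_1: C_1 → C_0 sends each edge [p,q] (with p < q) to q − p.
The 5×9 boundary matrix has rank 4 and Smith normal form diag(1,1,1,1).

∂_2: C_2 → C_1 maps a triangle to the signed sum of its edges. For instance
  ∂ABF = BF − AF + AB,
  ∂ABE = BE − AE + AB.
This gives a 9×6 integer matrix of rank 5; reducing to Smith normal form yields diagonal entries (1,1,1,1,1).

Computing H_k = (kernel of ∂_k) / (image of ∂_{k+1}):

  H_0: rank C_0 − rank ∂_1 = 5 − 4 = 1, and the invariant factors of ∂_1 are all 1, so H_0 ≅ Z.
  H_1: rank ker ∂_1 − rank ∂_2 = (9 − 4) − 5 = 0, and the invariant factors of ∂_2 are all 1, so H_1 ≅ 0.
  H_2: rank ker ∂_2 − rank ∂_3 = (6 − 5) − 0 = 1, and there is no ∂_3, so H_2 ≅ Z.

(K is a triangulation of the 2-sphere S^2.)

H_0 ≅ Z,  H_1 = 0,  H_2 ≅ Z.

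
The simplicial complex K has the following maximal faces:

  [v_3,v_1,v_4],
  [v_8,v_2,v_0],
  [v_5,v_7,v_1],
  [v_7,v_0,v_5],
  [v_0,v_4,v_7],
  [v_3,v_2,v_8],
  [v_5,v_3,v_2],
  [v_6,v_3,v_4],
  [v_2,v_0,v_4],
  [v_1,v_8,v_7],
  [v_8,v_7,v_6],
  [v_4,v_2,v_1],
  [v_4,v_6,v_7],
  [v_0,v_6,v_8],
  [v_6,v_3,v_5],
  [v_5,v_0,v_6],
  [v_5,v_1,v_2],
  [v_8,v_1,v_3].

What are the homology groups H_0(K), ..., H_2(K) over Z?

We work with the vertex ordering v_0 < v_1 < v_2 < v_3 < v_4 < v_5 < v_6 < v_7 < v_8. The simplices of K, each written with vertices in increasing order, are:

  0-simplices (9): [v_0], [v_1], [v_2], [v_3], [v_4], [v_5], [v_6], [v_7], [v_8]
  1-simplices (27): (27 of them)
  2-simplices (18): (18 of them)

so the chain groups are C_0 ≅ Z^9, C_1 ≅ Z^27, C_2 ≅ Z^18.

∂_1: C_1 → C_0 sends each edge [p,q] (with p < q) to q − p.
This gives a 9×27 integer matrix of rank 8; reducing to Smith normal form yields diagonal entries (1,1,1,1,1,1,1,1).

Boundary ∂_2: C_2 → C_1 acts by ∂[p,q,r] = [q,r] − [p,r] + [p,q]. For instance
  ∂[v_4,v_6,v_7] = [v_6,v_7] − [v_4,v_7] + [v_4,v_6],
  ∂[v_1,v_3,v_4] = [v_3,v_4] − [v_1,v_4] + [v_1,v_3].
This gives a 27×18 integer matrix of rank 18; reducing to Smith normal form yields diagonal entries (1,1,1,1,1,1,1,1,1,1,1,1,1,1,1,1,1,2).

Reading off H_k = ker ∂_k / im ∂_{k+1}:

  H_0: rank C_0 − rank ∂_1 = 9 − 8 = 1, and the invariant factors of ∂_1 are all 1, so H_0 = Z.
  H_1: rank ker ∂_1 − rank ∂_2 = (27 − 8) − 18 = 1, and ∂_2 has invariant factor 2 > 1, so H_1 = Z ⊕ Z/2.
  H_2: rank ker ∂_2 − rank ∂_3 = (18 − 18) − 0 = 0, and there is no ∂_3, so H_2 = 0.

H_0 ≅ Z,  H_1 ≅ Z ⊕ Z/2,  H_2 = 0.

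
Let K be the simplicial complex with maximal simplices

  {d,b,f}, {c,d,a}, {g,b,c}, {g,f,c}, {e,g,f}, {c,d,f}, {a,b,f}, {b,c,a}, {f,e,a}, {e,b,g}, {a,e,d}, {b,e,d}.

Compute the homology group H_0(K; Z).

H_0 ≅ Z.

Fix the vertex order a < b < c < d < e < f < g and write every simplex with vertices in increasing order. Then dim K = 2 and the simplices of K are:

  0-simplices (7): a, b, c, d, e, f, g
  1-simplices (18): ab, ac, ad, ae, af, bc, bd, be, bf, bg, cd, cf, cg, de, df, ef, eg, fg
  2-simplices (12): abc, abf, acd, ade, aef, bcg, bde, bdf, beg, cdf, cfg, efg

giving chain groups C_0 ≅ Z^7, C_1 ≅ Z^18, C_2 ≅ Z^12.

The boundary map ∂_1: C_1 → C_0 sends each edge [p,q] (with p < q) to q − p. For instance
  ∂ef = f − e.
As a 7×18 matrix over Z this has rank 6, with invariant factors (1,1,1,1,1,1).

The boundary map ∂_2: C_2 → C_1 maps a triangle to the signed sum of its edges. For instance
  ∂beg = eg − bg + be,
  ∂abc = bc − ac + ab.
The resulting 18×12 matrix has rank 12, and its Smith normal form has invariant factors (1,1,1,1,1,1,1,1,1,1,1,2).

Now H_k = ker ∂_k / im ∂_{k+1}, so:

  H_0: rank C_0 − rank ∂_1 = 7 − 6 = 1, and the invariant factors of ∂_1 are all 1, so H_0 ≅ Z.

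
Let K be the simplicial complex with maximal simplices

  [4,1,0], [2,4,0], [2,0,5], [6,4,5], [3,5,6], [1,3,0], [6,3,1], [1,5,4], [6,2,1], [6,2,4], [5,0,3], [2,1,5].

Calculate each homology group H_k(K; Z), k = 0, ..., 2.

Order the vertices as 0 < 1 < 2 < 3 < 4 < 5 < 6. Listing each simplex with vertices in this order, K has dimension 2 with simplices:

  0-simplices (7): [0], [1], [2], [3], [4], [5], [6]
  1-simplices (18): [0,1], [0,2], [0,3], [0,4], [0,5], [1,2], [1,3], [1,4], [1,5], [1,6], [2,4], [2,5], [2,6], [3,5], [3,6], [4,5], [4,6], [5,6]
  2-simplices (12): [0,1,3], [0,1,4], [0,2,4], [0,2,5], [0,3,5], [1,2,5], [1,2,6], [1,3,6], [1,4,5], [2,4,6], [3,5,6], [4,5,6]

so the chain groups are C_0 ≅ Z^7, C_1 ≅ Z^18, C_2 ≅ Z^12.

The boundary map ∂_1: C_1 → C_0 maps an edge to its endpoints' difference, ∂[p,q] = q − p.
The resulting 7×18 matrix has rank 6, and its Smith normal form has invariant factors (1,1,1,1,1,1).

The boundary map ∂_2: C_2 → C_1 maps a triangle to the signed sum of its edges. For instance
  ∂[0,1,3] = [1,3] − [0,3] + [0,1],
  ∂[1,2,5] = [2,5] − [1,5] + [1,2].
The 18×12 boundary matrix has rank 12 and Smith normal form diag(1,1,1,1,1,1,1,1,1,1,1,2).

From H_k ≅ ker(∂_k) / im(∂_{k+1}) we obtain:

  H_0: rank C_0 − rank ∂_1 = 7 − 6 = 1, and the invariant factors of ∂_1 are all 1, so H_0 = Z.
  H_1: rank ker ∂_1 − rank ∂_2 = (18 − 6) − 12 = 0, and ∂_2 has invariant factor 2 > 1, so H_1 = Z/2Z.
  H_2: rank ker ∂_2 − rank ∂_3 = (12 − 12) − 0 = 0, and there is no ∂_3, so H_2 = 0.

H_0 ≅ Z,  H_1 ≅ Z/2Z,  H_2 = 0.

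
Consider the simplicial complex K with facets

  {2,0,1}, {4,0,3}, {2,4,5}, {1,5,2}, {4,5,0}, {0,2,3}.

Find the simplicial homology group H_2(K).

H_2 = 0.

Take the total order 0 < 1 < 2 < 3 < 4 < 5 on the vertex set. Then K (dimension 2) consists of the simplices:

  0-simplices (6): [0], [1], [2], [3], [4], [5]
  1-simplices (12): [0,1], [0,2], [0,3], [0,4], [0,5], [1,2], [1,5], [2,3], [2,4], [2,5], [3,4], [4,5]
  2-simplices (6): [0,1,2], [0,2,3], [0,3,4], [0,4,5], [1,2,5], [2,4,5]

Hence C_0 ≅ Z^6, C_1 ≅ Z^12, C_2 ≅ Z^6.

Boundary ∂_1: C_1 → C_0 sends each edge [p,q] (with p < q) to q − p.
This gives a 6×12 integer matrix of rank 5; reducing to Smith normal form yields diagonal entries (1,1,1,1,1).

∂_2: C_2 → C_1 acts by ∂[p,q,r] = [q,r] − [p,r] + [p,q]. For instance
  ∂[1,2,5] = [2,5] − [1,5] + [1,2],
  ∂[0,1,2] = [1,2] − [0,2] + [0,1].
The resulting 12×6 matrix has rank 6, and its Smith normal form has invariant factors (1,1,1,1,1,1).

Now H_k = ker ∂_k / im ∂_{k+1}, so:

  H_2: rank ker ∂_2 − rank ∂_3 = (6 − 6) − 0 = 0, and there is no ∂_3, so H_2 = 0.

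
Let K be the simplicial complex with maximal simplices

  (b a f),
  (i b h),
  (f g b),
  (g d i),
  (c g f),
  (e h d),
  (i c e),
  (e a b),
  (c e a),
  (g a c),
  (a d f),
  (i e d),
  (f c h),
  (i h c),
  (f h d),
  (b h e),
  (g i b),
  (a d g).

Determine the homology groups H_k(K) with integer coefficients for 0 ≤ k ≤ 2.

We work with the vertex ordering a < b < c < d < e < f < g < h < i. The simplices of K, each written with vertices in increasing order, are:

  0-simplices (9): a, b, c, d, e, f, g, h, i
  1-simplices (27): ab, ac, ad, ae, af, ag, be, bf, bg, bh, bi, ce, cf, cg, ch, ci, de, df, dg, dh, di, eh, ei, fg, fh, gi, hi
  2-simplices (18): abe, abf, ace, acg, adf, adg, beh, bfg, bgi, bhi, cei, cfg, cfh, chi, deh, dei, dfh, dgi

Hence C_0 ≅ Z^9, C_1 ≅ Z^27, C_2 ≅ Z^18.

Boundary ∂_1: C_1 → C_0 is given by ∂[p,q] = [q] − [p]. For instance
  ∂ab = b − a.
The 9×27 boundary matrix has rank 8 and Smith normal form diag(1,1,1,1,1,1,1,1).

Boundary ∂_2: C_2 → C_1 sends each 2-simplex [p,q,r] to [q,r] − [p,r] + [p,q]. For instance
  ∂abf = bf − af + ab,
  ∂dfh = fh − dh + df.
This gives a 27×18 integer matrix of rank 18; reducing to Smith normal form yields diagonal entries (1,1,1,1,1,1,1,1,1,1,1,1,1,1,1,1,1,2).

Reading off H_k = ker ∂_k / im ∂_{k+1}:

  H_0: rank C_0 − rank ∂_1 = 9 − 8 = 1, and the invariant factors of ∂_1 are all 1, so H_0 = Z.
  H_1: rank ker ∂_1 − rank ∂_2 = (27 − 8) − 18 = 1, and ∂_2 has invariant factor 2 > 1, so H_1 = Z ⊕ Z_2.
  H_2: rank ker ∂_2 − rank ∂_3 = (18 − 18) − 0 = 0, and there is no ∂_3, so H_2 = 0.

As a check, the Euler characteristic is 9 − 27 + 18 = 0, which agrees with 1 − 1 + 0 = 0.

H_0 = Z,  H_1 = Z ⊕ Z_2,  H_2 = 0.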